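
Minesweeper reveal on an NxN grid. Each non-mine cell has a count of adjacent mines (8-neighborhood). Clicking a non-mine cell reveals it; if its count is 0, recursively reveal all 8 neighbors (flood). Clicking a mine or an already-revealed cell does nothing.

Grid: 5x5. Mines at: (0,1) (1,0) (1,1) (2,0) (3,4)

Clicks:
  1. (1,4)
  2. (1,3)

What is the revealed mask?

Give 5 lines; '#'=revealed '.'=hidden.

Answer: ..###
..###
..###
.....
.....

Derivation:
Click 1 (1,4) count=0: revealed 9 new [(0,2) (0,3) (0,4) (1,2) (1,3) (1,4) (2,2) (2,3) (2,4)] -> total=9
Click 2 (1,3) count=0: revealed 0 new [(none)] -> total=9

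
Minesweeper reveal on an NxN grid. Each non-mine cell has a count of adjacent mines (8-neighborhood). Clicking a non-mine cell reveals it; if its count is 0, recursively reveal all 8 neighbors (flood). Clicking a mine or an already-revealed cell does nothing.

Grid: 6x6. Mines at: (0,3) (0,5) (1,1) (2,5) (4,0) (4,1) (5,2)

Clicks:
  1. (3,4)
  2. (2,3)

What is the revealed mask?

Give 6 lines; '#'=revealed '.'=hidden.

Click 1 (3,4) count=1: revealed 1 new [(3,4)] -> total=1
Click 2 (2,3) count=0: revealed 16 new [(1,2) (1,3) (1,4) (2,2) (2,3) (2,4) (3,2) (3,3) (3,5) (4,2) (4,3) (4,4) (4,5) (5,3) (5,4) (5,5)] -> total=17

Answer: ......
..###.
..###.
..####
..####
...###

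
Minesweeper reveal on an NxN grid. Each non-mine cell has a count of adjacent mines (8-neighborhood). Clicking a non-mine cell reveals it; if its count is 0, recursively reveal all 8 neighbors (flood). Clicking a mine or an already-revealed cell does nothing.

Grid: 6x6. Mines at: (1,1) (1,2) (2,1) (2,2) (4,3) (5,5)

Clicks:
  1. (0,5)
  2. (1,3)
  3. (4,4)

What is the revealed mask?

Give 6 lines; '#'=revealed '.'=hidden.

Click 1 (0,5) count=0: revealed 14 new [(0,3) (0,4) (0,5) (1,3) (1,4) (1,5) (2,3) (2,4) (2,5) (3,3) (3,4) (3,5) (4,4) (4,5)] -> total=14
Click 2 (1,3) count=2: revealed 0 new [(none)] -> total=14
Click 3 (4,4) count=2: revealed 0 new [(none)] -> total=14

Answer: ...###
...###
...###
...###
....##
......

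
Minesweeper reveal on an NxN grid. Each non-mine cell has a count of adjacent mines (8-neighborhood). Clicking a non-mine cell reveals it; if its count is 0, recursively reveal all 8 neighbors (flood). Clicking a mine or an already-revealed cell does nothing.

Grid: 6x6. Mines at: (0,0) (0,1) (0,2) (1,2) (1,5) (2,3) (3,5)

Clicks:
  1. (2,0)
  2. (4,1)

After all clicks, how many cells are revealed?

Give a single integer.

Answer: 22

Derivation:
Click 1 (2,0) count=0: revealed 22 new [(1,0) (1,1) (2,0) (2,1) (2,2) (3,0) (3,1) (3,2) (3,3) (3,4) (4,0) (4,1) (4,2) (4,3) (4,4) (4,5) (5,0) (5,1) (5,2) (5,3) (5,4) (5,5)] -> total=22
Click 2 (4,1) count=0: revealed 0 new [(none)] -> total=22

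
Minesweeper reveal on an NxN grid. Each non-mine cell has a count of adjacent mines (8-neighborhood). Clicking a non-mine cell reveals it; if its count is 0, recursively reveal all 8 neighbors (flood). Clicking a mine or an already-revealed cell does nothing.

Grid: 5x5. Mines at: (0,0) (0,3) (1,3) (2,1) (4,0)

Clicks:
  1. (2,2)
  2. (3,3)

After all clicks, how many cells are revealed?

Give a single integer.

Click 1 (2,2) count=2: revealed 1 new [(2,2)] -> total=1
Click 2 (3,3) count=0: revealed 10 new [(2,3) (2,4) (3,1) (3,2) (3,3) (3,4) (4,1) (4,2) (4,3) (4,4)] -> total=11

Answer: 11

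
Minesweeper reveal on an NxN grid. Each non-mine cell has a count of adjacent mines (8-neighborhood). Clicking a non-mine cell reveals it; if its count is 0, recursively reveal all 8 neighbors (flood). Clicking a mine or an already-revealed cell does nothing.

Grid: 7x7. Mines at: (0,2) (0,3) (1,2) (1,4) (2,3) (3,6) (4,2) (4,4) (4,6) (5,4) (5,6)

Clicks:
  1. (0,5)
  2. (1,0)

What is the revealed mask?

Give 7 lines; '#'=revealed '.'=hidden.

Answer: ##...#.
##.....
##.....
##.....
##.....
####...
####...

Derivation:
Click 1 (0,5) count=1: revealed 1 new [(0,5)] -> total=1
Click 2 (1,0) count=0: revealed 18 new [(0,0) (0,1) (1,0) (1,1) (2,0) (2,1) (3,0) (3,1) (4,0) (4,1) (5,0) (5,1) (5,2) (5,3) (6,0) (6,1) (6,2) (6,3)] -> total=19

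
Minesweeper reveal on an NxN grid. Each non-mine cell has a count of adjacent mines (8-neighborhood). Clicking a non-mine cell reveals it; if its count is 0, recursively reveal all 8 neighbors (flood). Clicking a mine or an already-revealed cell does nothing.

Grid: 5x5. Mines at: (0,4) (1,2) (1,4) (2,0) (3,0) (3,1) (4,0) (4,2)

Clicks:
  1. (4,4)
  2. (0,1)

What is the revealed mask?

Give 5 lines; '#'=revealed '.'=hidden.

Answer: .#...
.....
...##
...##
...##

Derivation:
Click 1 (4,4) count=0: revealed 6 new [(2,3) (2,4) (3,3) (3,4) (4,3) (4,4)] -> total=6
Click 2 (0,1) count=1: revealed 1 new [(0,1)] -> total=7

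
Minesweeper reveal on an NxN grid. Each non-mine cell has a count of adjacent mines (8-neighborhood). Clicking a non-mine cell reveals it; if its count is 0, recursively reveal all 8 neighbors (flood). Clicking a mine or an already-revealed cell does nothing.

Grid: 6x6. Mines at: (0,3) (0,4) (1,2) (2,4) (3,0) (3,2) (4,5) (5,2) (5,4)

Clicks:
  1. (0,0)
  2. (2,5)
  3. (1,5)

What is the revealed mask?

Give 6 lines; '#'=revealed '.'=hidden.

Click 1 (0,0) count=0: revealed 6 new [(0,0) (0,1) (1,0) (1,1) (2,0) (2,1)] -> total=6
Click 2 (2,5) count=1: revealed 1 new [(2,5)] -> total=7
Click 3 (1,5) count=2: revealed 1 new [(1,5)] -> total=8

Answer: ##....
##...#
##...#
......
......
......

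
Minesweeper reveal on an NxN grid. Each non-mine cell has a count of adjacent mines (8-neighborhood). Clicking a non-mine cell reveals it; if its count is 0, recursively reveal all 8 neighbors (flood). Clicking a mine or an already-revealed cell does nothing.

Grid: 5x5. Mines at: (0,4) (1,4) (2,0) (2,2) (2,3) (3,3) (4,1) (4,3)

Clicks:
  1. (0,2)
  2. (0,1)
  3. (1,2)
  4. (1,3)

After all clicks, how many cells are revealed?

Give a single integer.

Click 1 (0,2) count=0: revealed 8 new [(0,0) (0,1) (0,2) (0,3) (1,0) (1,1) (1,2) (1,3)] -> total=8
Click 2 (0,1) count=0: revealed 0 new [(none)] -> total=8
Click 3 (1,2) count=2: revealed 0 new [(none)] -> total=8
Click 4 (1,3) count=4: revealed 0 new [(none)] -> total=8

Answer: 8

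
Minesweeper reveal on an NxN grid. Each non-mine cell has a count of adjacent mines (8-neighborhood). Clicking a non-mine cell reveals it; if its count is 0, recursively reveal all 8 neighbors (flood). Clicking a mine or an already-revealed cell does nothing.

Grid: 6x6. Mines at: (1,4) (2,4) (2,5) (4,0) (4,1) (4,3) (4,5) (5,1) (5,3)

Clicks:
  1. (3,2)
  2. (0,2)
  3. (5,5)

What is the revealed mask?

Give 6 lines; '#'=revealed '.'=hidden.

Click 1 (3,2) count=2: revealed 1 new [(3,2)] -> total=1
Click 2 (0,2) count=0: revealed 15 new [(0,0) (0,1) (0,2) (0,3) (1,0) (1,1) (1,2) (1,3) (2,0) (2,1) (2,2) (2,3) (3,0) (3,1) (3,3)] -> total=16
Click 3 (5,5) count=1: revealed 1 new [(5,5)] -> total=17

Answer: ####..
####..
####..
####..
......
.....#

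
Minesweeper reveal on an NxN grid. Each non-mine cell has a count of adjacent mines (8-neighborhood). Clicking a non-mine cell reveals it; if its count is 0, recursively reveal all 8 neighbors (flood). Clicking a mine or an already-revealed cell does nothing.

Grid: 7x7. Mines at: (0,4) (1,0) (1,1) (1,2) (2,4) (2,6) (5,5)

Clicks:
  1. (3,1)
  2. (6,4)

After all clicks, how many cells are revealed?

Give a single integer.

Click 1 (3,1) count=0: revealed 24 new [(2,0) (2,1) (2,2) (2,3) (3,0) (3,1) (3,2) (3,3) (3,4) (4,0) (4,1) (4,2) (4,3) (4,4) (5,0) (5,1) (5,2) (5,3) (5,4) (6,0) (6,1) (6,2) (6,3) (6,4)] -> total=24
Click 2 (6,4) count=1: revealed 0 new [(none)] -> total=24

Answer: 24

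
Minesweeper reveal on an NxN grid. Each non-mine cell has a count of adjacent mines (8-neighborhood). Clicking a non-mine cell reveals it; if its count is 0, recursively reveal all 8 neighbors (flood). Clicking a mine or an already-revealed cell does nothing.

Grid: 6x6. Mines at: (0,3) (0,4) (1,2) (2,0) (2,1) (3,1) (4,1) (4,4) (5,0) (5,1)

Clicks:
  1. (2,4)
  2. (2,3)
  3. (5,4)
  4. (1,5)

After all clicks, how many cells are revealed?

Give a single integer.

Answer: 10

Derivation:
Click 1 (2,4) count=0: revealed 9 new [(1,3) (1,4) (1,5) (2,3) (2,4) (2,5) (3,3) (3,4) (3,5)] -> total=9
Click 2 (2,3) count=1: revealed 0 new [(none)] -> total=9
Click 3 (5,4) count=1: revealed 1 new [(5,4)] -> total=10
Click 4 (1,5) count=1: revealed 0 new [(none)] -> total=10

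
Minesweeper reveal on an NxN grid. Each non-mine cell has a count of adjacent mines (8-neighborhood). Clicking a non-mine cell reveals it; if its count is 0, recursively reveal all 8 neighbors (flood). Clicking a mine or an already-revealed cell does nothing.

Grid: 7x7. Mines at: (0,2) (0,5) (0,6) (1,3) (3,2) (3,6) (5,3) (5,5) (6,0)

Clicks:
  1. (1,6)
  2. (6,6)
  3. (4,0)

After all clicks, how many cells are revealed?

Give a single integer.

Answer: 14

Derivation:
Click 1 (1,6) count=2: revealed 1 new [(1,6)] -> total=1
Click 2 (6,6) count=1: revealed 1 new [(6,6)] -> total=2
Click 3 (4,0) count=0: revealed 12 new [(0,0) (0,1) (1,0) (1,1) (2,0) (2,1) (3,0) (3,1) (4,0) (4,1) (5,0) (5,1)] -> total=14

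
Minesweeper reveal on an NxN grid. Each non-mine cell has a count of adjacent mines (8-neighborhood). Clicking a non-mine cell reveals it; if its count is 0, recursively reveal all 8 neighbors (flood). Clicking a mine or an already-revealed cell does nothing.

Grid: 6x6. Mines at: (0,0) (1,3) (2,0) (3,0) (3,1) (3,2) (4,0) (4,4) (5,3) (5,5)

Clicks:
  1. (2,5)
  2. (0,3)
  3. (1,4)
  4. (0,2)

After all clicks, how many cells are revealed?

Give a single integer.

Answer: 10

Derivation:
Click 1 (2,5) count=0: revealed 8 new [(0,4) (0,5) (1,4) (1,5) (2,4) (2,5) (3,4) (3,5)] -> total=8
Click 2 (0,3) count=1: revealed 1 new [(0,3)] -> total=9
Click 3 (1,4) count=1: revealed 0 new [(none)] -> total=9
Click 4 (0,2) count=1: revealed 1 new [(0,2)] -> total=10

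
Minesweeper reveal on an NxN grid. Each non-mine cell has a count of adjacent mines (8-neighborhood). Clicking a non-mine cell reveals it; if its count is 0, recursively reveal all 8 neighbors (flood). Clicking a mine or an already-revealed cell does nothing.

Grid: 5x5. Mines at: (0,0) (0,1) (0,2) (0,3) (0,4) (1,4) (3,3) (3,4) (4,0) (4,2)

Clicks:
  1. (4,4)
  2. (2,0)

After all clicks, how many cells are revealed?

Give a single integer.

Answer: 10

Derivation:
Click 1 (4,4) count=2: revealed 1 new [(4,4)] -> total=1
Click 2 (2,0) count=0: revealed 9 new [(1,0) (1,1) (1,2) (2,0) (2,1) (2,2) (3,0) (3,1) (3,2)] -> total=10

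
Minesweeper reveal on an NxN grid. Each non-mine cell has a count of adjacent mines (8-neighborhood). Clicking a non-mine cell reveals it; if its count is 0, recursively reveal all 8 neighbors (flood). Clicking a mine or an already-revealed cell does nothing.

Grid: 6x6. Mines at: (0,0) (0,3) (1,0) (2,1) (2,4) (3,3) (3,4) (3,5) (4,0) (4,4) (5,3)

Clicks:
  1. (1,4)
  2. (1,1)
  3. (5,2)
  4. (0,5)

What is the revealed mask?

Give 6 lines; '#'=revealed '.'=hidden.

Answer: ....##
.#..##
......
......
......
..#...

Derivation:
Click 1 (1,4) count=2: revealed 1 new [(1,4)] -> total=1
Click 2 (1,1) count=3: revealed 1 new [(1,1)] -> total=2
Click 3 (5,2) count=1: revealed 1 new [(5,2)] -> total=3
Click 4 (0,5) count=0: revealed 3 new [(0,4) (0,5) (1,5)] -> total=6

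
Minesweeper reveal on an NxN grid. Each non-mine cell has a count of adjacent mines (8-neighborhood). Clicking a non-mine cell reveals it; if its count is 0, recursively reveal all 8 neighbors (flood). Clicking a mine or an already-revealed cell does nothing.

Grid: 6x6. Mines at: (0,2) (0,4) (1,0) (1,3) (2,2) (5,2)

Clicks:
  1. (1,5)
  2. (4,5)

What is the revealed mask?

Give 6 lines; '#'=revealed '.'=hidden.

Click 1 (1,5) count=1: revealed 1 new [(1,5)] -> total=1
Click 2 (4,5) count=0: revealed 13 new [(1,4) (2,3) (2,4) (2,5) (3,3) (3,4) (3,5) (4,3) (4,4) (4,5) (5,3) (5,4) (5,5)] -> total=14

Answer: ......
....##
...###
...###
...###
...###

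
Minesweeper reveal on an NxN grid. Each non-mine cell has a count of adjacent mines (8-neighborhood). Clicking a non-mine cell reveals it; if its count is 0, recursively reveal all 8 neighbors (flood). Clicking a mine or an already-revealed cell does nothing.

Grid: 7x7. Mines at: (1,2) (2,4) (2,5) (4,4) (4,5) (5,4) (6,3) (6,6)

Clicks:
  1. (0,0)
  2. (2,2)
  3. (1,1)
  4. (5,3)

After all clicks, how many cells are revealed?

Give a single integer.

Answer: 23

Derivation:
Click 1 (0,0) count=0: revealed 23 new [(0,0) (0,1) (1,0) (1,1) (2,0) (2,1) (2,2) (2,3) (3,0) (3,1) (3,2) (3,3) (4,0) (4,1) (4,2) (4,3) (5,0) (5,1) (5,2) (5,3) (6,0) (6,1) (6,2)] -> total=23
Click 2 (2,2) count=1: revealed 0 new [(none)] -> total=23
Click 3 (1,1) count=1: revealed 0 new [(none)] -> total=23
Click 4 (5,3) count=3: revealed 0 new [(none)] -> total=23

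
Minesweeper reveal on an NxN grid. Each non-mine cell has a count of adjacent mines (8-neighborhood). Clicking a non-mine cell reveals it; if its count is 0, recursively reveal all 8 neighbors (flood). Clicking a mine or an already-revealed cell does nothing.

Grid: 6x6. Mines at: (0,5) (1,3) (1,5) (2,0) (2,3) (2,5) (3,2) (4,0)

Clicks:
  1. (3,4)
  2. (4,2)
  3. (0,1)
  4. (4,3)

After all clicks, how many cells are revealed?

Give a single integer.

Click 1 (3,4) count=2: revealed 1 new [(3,4)] -> total=1
Click 2 (4,2) count=1: revealed 1 new [(4,2)] -> total=2
Click 3 (0,1) count=0: revealed 6 new [(0,0) (0,1) (0,2) (1,0) (1,1) (1,2)] -> total=8
Click 4 (4,3) count=1: revealed 1 new [(4,3)] -> total=9

Answer: 9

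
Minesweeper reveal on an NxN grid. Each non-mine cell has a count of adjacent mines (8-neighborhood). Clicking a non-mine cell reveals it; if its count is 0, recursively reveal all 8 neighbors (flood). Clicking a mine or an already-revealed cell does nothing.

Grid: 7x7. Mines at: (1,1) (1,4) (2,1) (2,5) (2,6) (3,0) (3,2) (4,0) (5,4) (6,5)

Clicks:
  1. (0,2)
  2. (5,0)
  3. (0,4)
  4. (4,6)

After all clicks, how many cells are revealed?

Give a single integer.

Click 1 (0,2) count=1: revealed 1 new [(0,2)] -> total=1
Click 2 (5,0) count=1: revealed 1 new [(5,0)] -> total=2
Click 3 (0,4) count=1: revealed 1 new [(0,4)] -> total=3
Click 4 (4,6) count=0: revealed 6 new [(3,5) (3,6) (4,5) (4,6) (5,5) (5,6)] -> total=9

Answer: 9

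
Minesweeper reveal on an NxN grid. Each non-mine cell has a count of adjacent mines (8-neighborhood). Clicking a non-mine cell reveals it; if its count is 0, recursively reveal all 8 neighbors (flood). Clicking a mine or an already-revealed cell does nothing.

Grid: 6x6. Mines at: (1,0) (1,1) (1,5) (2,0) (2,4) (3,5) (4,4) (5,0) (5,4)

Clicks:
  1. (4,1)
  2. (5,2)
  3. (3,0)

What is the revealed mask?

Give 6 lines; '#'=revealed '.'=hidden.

Click 1 (4,1) count=1: revealed 1 new [(4,1)] -> total=1
Click 2 (5,2) count=0: revealed 11 new [(2,1) (2,2) (2,3) (3,1) (3,2) (3,3) (4,2) (4,3) (5,1) (5,2) (5,3)] -> total=12
Click 3 (3,0) count=1: revealed 1 new [(3,0)] -> total=13

Answer: ......
......
.###..
####..
.###..
.###..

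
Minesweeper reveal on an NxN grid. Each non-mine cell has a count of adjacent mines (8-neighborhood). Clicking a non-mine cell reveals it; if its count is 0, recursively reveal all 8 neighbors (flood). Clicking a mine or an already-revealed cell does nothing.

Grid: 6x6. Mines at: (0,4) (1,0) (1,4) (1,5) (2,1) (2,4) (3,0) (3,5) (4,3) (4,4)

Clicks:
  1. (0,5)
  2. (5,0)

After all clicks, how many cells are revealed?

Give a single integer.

Answer: 7

Derivation:
Click 1 (0,5) count=3: revealed 1 new [(0,5)] -> total=1
Click 2 (5,0) count=0: revealed 6 new [(4,0) (4,1) (4,2) (5,0) (5,1) (5,2)] -> total=7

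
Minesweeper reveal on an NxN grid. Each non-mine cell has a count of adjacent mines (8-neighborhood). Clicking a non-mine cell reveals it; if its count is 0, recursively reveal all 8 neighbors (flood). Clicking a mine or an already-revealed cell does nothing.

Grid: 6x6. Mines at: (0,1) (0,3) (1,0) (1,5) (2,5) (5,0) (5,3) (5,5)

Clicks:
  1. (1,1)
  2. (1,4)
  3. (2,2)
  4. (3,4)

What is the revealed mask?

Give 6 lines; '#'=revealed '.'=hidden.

Answer: ......
.####.
#####.
#####.
#####.
......

Derivation:
Click 1 (1,1) count=2: revealed 1 new [(1,1)] -> total=1
Click 2 (1,4) count=3: revealed 1 new [(1,4)] -> total=2
Click 3 (2,2) count=0: revealed 17 new [(1,2) (1,3) (2,0) (2,1) (2,2) (2,3) (2,4) (3,0) (3,1) (3,2) (3,3) (3,4) (4,0) (4,1) (4,2) (4,3) (4,4)] -> total=19
Click 4 (3,4) count=1: revealed 0 new [(none)] -> total=19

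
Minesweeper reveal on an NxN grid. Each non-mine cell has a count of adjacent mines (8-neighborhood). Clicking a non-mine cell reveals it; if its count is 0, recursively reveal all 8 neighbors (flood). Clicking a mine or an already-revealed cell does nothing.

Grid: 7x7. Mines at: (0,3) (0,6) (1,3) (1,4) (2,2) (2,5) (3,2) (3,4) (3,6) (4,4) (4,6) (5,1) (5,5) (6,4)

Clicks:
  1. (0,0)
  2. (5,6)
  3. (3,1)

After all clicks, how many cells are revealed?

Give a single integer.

Click 1 (0,0) count=0: revealed 12 new [(0,0) (0,1) (0,2) (1,0) (1,1) (1,2) (2,0) (2,1) (3,0) (3,1) (4,0) (4,1)] -> total=12
Click 2 (5,6) count=2: revealed 1 new [(5,6)] -> total=13
Click 3 (3,1) count=2: revealed 0 new [(none)] -> total=13

Answer: 13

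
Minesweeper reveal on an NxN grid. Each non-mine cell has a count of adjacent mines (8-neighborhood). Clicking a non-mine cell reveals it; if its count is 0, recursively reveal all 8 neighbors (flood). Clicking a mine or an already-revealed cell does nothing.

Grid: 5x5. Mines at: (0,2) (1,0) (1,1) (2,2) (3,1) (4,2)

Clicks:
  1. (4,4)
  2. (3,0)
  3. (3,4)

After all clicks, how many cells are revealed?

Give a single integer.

Click 1 (4,4) count=0: revealed 10 new [(0,3) (0,4) (1,3) (1,4) (2,3) (2,4) (3,3) (3,4) (4,3) (4,4)] -> total=10
Click 2 (3,0) count=1: revealed 1 new [(3,0)] -> total=11
Click 3 (3,4) count=0: revealed 0 new [(none)] -> total=11

Answer: 11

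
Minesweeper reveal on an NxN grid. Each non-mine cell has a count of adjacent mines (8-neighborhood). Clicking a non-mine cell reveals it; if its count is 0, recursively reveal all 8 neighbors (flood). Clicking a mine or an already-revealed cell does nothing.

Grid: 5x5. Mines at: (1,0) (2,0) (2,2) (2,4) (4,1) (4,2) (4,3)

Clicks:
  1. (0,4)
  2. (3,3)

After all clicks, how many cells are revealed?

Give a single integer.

Click 1 (0,4) count=0: revealed 8 new [(0,1) (0,2) (0,3) (0,4) (1,1) (1,2) (1,3) (1,4)] -> total=8
Click 2 (3,3) count=4: revealed 1 new [(3,3)] -> total=9

Answer: 9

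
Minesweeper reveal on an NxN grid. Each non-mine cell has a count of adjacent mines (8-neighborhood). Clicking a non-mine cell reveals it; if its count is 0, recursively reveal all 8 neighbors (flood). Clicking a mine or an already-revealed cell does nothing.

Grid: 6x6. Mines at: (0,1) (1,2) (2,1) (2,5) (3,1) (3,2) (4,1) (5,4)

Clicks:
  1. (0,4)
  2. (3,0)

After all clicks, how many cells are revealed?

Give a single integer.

Click 1 (0,4) count=0: revealed 6 new [(0,3) (0,4) (0,5) (1,3) (1,4) (1,5)] -> total=6
Click 2 (3,0) count=3: revealed 1 new [(3,0)] -> total=7

Answer: 7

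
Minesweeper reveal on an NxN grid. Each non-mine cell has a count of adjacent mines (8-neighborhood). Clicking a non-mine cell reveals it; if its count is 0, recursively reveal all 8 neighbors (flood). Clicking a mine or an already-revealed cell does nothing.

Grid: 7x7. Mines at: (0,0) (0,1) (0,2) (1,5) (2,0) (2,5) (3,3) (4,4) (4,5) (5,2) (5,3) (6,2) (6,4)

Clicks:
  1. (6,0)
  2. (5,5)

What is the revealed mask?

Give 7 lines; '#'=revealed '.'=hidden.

Answer: .......
.......
.......
##.....
##.....
##...#.
##.....

Derivation:
Click 1 (6,0) count=0: revealed 8 new [(3,0) (3,1) (4,0) (4,1) (5,0) (5,1) (6,0) (6,1)] -> total=8
Click 2 (5,5) count=3: revealed 1 new [(5,5)] -> total=9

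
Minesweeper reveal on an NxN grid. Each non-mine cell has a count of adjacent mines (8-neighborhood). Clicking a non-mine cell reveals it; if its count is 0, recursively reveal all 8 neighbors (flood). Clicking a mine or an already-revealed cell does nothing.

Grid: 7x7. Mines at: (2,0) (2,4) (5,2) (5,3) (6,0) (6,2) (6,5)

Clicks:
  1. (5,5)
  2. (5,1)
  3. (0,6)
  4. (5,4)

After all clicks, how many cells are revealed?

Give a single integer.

Answer: 35

Derivation:
Click 1 (5,5) count=1: revealed 1 new [(5,5)] -> total=1
Click 2 (5,1) count=3: revealed 1 new [(5,1)] -> total=2
Click 3 (0,6) count=0: revealed 33 new [(0,0) (0,1) (0,2) (0,3) (0,4) (0,5) (0,6) (1,0) (1,1) (1,2) (1,3) (1,4) (1,5) (1,6) (2,1) (2,2) (2,3) (2,5) (2,6) (3,1) (3,2) (3,3) (3,4) (3,5) (3,6) (4,1) (4,2) (4,3) (4,4) (4,5) (4,6) (5,4) (5,6)] -> total=35
Click 4 (5,4) count=2: revealed 0 new [(none)] -> total=35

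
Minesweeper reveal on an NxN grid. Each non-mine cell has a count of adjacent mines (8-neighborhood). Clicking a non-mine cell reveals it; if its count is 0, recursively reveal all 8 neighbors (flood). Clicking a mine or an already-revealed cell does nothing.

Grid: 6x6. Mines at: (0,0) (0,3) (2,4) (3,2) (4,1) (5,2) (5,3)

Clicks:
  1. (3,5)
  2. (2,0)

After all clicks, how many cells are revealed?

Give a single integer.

Answer: 7

Derivation:
Click 1 (3,5) count=1: revealed 1 new [(3,5)] -> total=1
Click 2 (2,0) count=0: revealed 6 new [(1,0) (1,1) (2,0) (2,1) (3,0) (3,1)] -> total=7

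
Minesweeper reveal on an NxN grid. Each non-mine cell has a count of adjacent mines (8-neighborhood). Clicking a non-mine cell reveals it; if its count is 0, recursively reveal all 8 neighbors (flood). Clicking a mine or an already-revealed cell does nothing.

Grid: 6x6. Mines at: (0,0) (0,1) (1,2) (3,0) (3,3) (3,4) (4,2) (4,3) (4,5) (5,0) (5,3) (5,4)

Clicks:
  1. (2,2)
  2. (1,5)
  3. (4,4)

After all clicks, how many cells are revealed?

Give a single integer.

Click 1 (2,2) count=2: revealed 1 new [(2,2)] -> total=1
Click 2 (1,5) count=0: revealed 9 new [(0,3) (0,4) (0,5) (1,3) (1,4) (1,5) (2,3) (2,4) (2,5)] -> total=10
Click 3 (4,4) count=6: revealed 1 new [(4,4)] -> total=11

Answer: 11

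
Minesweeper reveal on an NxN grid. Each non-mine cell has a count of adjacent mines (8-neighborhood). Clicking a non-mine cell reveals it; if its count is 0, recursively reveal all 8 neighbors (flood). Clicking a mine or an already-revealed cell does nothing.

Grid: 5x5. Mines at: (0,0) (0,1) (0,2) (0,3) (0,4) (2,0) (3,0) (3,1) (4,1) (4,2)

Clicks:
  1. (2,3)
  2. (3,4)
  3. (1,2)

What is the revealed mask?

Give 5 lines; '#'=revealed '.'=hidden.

Answer: .....
..###
..###
..###
...##

Derivation:
Click 1 (2,3) count=0: revealed 11 new [(1,2) (1,3) (1,4) (2,2) (2,3) (2,4) (3,2) (3,3) (3,4) (4,3) (4,4)] -> total=11
Click 2 (3,4) count=0: revealed 0 new [(none)] -> total=11
Click 3 (1,2) count=3: revealed 0 new [(none)] -> total=11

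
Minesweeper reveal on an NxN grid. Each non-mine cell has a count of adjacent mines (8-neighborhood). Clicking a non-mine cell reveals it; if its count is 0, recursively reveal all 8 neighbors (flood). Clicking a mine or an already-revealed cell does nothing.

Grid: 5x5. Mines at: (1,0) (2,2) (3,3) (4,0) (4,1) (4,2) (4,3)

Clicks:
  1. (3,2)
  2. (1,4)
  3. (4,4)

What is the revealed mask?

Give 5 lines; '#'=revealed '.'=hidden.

Answer: .####
.####
...##
..#..
....#

Derivation:
Click 1 (3,2) count=5: revealed 1 new [(3,2)] -> total=1
Click 2 (1,4) count=0: revealed 10 new [(0,1) (0,2) (0,3) (0,4) (1,1) (1,2) (1,3) (1,4) (2,3) (2,4)] -> total=11
Click 3 (4,4) count=2: revealed 1 new [(4,4)] -> total=12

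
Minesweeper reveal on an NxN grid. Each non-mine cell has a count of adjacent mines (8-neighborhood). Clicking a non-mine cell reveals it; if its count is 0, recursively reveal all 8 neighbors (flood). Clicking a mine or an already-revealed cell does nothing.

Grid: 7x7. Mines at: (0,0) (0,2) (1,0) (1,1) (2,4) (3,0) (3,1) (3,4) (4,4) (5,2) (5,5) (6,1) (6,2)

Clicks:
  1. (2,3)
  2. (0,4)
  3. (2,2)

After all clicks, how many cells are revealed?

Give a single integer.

Click 1 (2,3) count=2: revealed 1 new [(2,3)] -> total=1
Click 2 (0,4) count=0: revealed 14 new [(0,3) (0,4) (0,5) (0,6) (1,3) (1,4) (1,5) (1,6) (2,5) (2,6) (3,5) (3,6) (4,5) (4,6)] -> total=15
Click 3 (2,2) count=2: revealed 1 new [(2,2)] -> total=16

Answer: 16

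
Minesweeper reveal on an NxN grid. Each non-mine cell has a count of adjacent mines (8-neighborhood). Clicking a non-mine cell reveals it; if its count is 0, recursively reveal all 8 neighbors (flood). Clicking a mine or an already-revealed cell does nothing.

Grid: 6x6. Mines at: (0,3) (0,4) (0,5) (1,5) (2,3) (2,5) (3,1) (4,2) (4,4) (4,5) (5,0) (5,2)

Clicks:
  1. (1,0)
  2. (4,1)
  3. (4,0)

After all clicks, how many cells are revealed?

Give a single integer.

Click 1 (1,0) count=0: revealed 9 new [(0,0) (0,1) (0,2) (1,0) (1,1) (1,2) (2,0) (2,1) (2,2)] -> total=9
Click 2 (4,1) count=4: revealed 1 new [(4,1)] -> total=10
Click 3 (4,0) count=2: revealed 1 new [(4,0)] -> total=11

Answer: 11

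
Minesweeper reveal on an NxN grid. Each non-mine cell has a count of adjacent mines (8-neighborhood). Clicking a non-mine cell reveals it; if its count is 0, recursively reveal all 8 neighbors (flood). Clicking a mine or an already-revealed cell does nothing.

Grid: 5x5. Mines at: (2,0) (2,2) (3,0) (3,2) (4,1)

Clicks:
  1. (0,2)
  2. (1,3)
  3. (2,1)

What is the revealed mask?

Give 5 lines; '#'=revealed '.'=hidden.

Answer: #####
#####
.#.##
...##
...##

Derivation:
Click 1 (0,2) count=0: revealed 16 new [(0,0) (0,1) (0,2) (0,3) (0,4) (1,0) (1,1) (1,2) (1,3) (1,4) (2,3) (2,4) (3,3) (3,4) (4,3) (4,4)] -> total=16
Click 2 (1,3) count=1: revealed 0 new [(none)] -> total=16
Click 3 (2,1) count=4: revealed 1 new [(2,1)] -> total=17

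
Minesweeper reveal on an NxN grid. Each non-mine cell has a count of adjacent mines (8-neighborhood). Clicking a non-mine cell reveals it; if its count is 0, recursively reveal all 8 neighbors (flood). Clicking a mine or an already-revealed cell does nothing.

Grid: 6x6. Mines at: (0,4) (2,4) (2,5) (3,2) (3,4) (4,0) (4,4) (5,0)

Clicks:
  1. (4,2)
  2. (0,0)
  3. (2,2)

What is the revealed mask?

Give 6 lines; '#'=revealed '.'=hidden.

Answer: ####..
####..
####..
##....
..#...
......

Derivation:
Click 1 (4,2) count=1: revealed 1 new [(4,2)] -> total=1
Click 2 (0,0) count=0: revealed 14 new [(0,0) (0,1) (0,2) (0,3) (1,0) (1,1) (1,2) (1,3) (2,0) (2,1) (2,2) (2,3) (3,0) (3,1)] -> total=15
Click 3 (2,2) count=1: revealed 0 new [(none)] -> total=15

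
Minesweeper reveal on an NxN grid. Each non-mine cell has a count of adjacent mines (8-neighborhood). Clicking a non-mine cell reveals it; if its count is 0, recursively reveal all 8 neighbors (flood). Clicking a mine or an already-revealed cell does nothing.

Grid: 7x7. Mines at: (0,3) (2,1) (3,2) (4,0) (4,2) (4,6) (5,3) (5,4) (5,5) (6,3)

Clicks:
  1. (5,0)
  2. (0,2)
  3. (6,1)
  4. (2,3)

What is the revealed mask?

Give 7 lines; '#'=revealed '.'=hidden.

Answer: ..#....
.......
...#...
.......
.......
###....
###....

Derivation:
Click 1 (5,0) count=1: revealed 1 new [(5,0)] -> total=1
Click 2 (0,2) count=1: revealed 1 new [(0,2)] -> total=2
Click 3 (6,1) count=0: revealed 5 new [(5,1) (5,2) (6,0) (6,1) (6,2)] -> total=7
Click 4 (2,3) count=1: revealed 1 new [(2,3)] -> total=8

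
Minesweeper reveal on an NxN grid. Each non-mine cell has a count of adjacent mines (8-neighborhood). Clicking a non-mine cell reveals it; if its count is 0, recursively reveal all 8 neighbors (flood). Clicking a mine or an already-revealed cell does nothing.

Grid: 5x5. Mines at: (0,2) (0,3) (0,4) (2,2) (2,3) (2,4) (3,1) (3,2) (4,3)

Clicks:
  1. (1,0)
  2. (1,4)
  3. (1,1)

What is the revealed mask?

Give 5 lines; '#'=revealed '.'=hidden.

Click 1 (1,0) count=0: revealed 6 new [(0,0) (0,1) (1,0) (1,1) (2,0) (2,1)] -> total=6
Click 2 (1,4) count=4: revealed 1 new [(1,4)] -> total=7
Click 3 (1,1) count=2: revealed 0 new [(none)] -> total=7

Answer: ##...
##..#
##...
.....
.....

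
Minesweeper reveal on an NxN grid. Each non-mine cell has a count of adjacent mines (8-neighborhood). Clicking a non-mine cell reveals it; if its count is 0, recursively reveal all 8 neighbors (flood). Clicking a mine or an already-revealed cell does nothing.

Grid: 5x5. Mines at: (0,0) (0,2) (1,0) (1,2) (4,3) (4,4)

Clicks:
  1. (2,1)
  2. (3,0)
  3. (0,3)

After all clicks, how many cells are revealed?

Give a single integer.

Answer: 10

Derivation:
Click 1 (2,1) count=2: revealed 1 new [(2,1)] -> total=1
Click 2 (3,0) count=0: revealed 8 new [(2,0) (2,2) (3,0) (3,1) (3,2) (4,0) (4,1) (4,2)] -> total=9
Click 3 (0,3) count=2: revealed 1 new [(0,3)] -> total=10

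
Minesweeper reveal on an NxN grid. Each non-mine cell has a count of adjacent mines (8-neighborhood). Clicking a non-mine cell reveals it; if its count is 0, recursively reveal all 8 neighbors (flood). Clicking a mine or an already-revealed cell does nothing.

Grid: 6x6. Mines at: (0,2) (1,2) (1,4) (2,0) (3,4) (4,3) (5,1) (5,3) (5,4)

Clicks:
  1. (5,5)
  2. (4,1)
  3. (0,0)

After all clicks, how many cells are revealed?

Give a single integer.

Click 1 (5,5) count=1: revealed 1 new [(5,5)] -> total=1
Click 2 (4,1) count=1: revealed 1 new [(4,1)] -> total=2
Click 3 (0,0) count=0: revealed 4 new [(0,0) (0,1) (1,0) (1,1)] -> total=6

Answer: 6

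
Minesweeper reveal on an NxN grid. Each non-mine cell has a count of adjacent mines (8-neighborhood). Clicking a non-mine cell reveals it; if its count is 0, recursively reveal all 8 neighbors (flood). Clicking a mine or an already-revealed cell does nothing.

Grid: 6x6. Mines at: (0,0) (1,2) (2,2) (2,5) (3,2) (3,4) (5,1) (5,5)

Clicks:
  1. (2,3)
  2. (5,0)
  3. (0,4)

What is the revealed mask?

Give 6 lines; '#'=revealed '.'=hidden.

Click 1 (2,3) count=4: revealed 1 new [(2,3)] -> total=1
Click 2 (5,0) count=1: revealed 1 new [(5,0)] -> total=2
Click 3 (0,4) count=0: revealed 6 new [(0,3) (0,4) (0,5) (1,3) (1,4) (1,5)] -> total=8

Answer: ...###
...###
...#..
......
......
#.....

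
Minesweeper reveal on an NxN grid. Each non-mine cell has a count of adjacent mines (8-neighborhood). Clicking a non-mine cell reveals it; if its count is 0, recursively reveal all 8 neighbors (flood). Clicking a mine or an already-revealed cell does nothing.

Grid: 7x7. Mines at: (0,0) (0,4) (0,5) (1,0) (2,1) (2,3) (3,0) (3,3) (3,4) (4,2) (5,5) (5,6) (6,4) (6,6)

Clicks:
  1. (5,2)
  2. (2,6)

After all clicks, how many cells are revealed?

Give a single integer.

Answer: 9

Derivation:
Click 1 (5,2) count=1: revealed 1 new [(5,2)] -> total=1
Click 2 (2,6) count=0: revealed 8 new [(1,5) (1,6) (2,5) (2,6) (3,5) (3,6) (4,5) (4,6)] -> total=9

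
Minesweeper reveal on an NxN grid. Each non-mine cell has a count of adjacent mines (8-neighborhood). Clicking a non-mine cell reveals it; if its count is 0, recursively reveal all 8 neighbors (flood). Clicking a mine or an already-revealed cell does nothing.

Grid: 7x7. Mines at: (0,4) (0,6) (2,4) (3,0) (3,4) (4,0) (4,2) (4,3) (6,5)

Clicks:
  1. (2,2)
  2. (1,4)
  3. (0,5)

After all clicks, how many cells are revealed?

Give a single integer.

Answer: 17

Derivation:
Click 1 (2,2) count=0: revealed 15 new [(0,0) (0,1) (0,2) (0,3) (1,0) (1,1) (1,2) (1,3) (2,0) (2,1) (2,2) (2,3) (3,1) (3,2) (3,3)] -> total=15
Click 2 (1,4) count=2: revealed 1 new [(1,4)] -> total=16
Click 3 (0,5) count=2: revealed 1 new [(0,5)] -> total=17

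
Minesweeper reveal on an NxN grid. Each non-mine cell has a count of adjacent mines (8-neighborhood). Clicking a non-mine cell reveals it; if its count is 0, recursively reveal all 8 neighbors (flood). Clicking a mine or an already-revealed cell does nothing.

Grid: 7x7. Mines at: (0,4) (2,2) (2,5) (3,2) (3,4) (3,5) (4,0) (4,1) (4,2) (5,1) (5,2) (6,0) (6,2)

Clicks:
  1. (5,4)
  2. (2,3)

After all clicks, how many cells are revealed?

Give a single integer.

Answer: 13

Derivation:
Click 1 (5,4) count=0: revealed 12 new [(4,3) (4,4) (4,5) (4,6) (5,3) (5,4) (5,5) (5,6) (6,3) (6,4) (6,5) (6,6)] -> total=12
Click 2 (2,3) count=3: revealed 1 new [(2,3)] -> total=13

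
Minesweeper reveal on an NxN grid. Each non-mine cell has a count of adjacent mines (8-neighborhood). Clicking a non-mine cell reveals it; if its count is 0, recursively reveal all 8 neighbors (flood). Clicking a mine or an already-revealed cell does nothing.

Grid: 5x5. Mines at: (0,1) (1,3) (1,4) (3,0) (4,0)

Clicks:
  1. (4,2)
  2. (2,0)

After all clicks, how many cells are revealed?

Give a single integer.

Click 1 (4,2) count=0: revealed 12 new [(2,1) (2,2) (2,3) (2,4) (3,1) (3,2) (3,3) (3,4) (4,1) (4,2) (4,3) (4,4)] -> total=12
Click 2 (2,0) count=1: revealed 1 new [(2,0)] -> total=13

Answer: 13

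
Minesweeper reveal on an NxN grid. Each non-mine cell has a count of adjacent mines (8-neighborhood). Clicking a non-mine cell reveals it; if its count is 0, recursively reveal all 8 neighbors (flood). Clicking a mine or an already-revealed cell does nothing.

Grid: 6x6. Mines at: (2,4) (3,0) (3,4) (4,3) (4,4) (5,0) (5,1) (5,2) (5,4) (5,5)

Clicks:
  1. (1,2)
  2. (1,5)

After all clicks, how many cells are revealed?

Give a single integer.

Answer: 19

Derivation:
Click 1 (1,2) count=0: revealed 19 new [(0,0) (0,1) (0,2) (0,3) (0,4) (0,5) (1,0) (1,1) (1,2) (1,3) (1,4) (1,5) (2,0) (2,1) (2,2) (2,3) (3,1) (3,2) (3,3)] -> total=19
Click 2 (1,5) count=1: revealed 0 new [(none)] -> total=19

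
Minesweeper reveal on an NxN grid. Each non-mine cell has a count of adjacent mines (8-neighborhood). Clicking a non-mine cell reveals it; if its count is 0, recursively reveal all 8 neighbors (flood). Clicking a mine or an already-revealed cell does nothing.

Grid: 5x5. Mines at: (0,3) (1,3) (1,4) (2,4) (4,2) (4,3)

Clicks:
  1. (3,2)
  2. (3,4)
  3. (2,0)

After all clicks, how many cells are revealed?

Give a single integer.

Click 1 (3,2) count=2: revealed 1 new [(3,2)] -> total=1
Click 2 (3,4) count=2: revealed 1 new [(3,4)] -> total=2
Click 3 (2,0) count=0: revealed 13 new [(0,0) (0,1) (0,2) (1,0) (1,1) (1,2) (2,0) (2,1) (2,2) (3,0) (3,1) (4,0) (4,1)] -> total=15

Answer: 15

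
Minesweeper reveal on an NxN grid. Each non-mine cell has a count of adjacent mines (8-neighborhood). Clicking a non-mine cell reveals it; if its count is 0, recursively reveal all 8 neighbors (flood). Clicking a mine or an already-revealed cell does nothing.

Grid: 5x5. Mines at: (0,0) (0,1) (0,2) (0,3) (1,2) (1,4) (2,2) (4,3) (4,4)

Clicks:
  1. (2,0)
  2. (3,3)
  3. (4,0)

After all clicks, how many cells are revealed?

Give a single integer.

Answer: 11

Derivation:
Click 1 (2,0) count=0: revealed 10 new [(1,0) (1,1) (2,0) (2,1) (3,0) (3,1) (3,2) (4,0) (4,1) (4,2)] -> total=10
Click 2 (3,3) count=3: revealed 1 new [(3,3)] -> total=11
Click 3 (4,0) count=0: revealed 0 new [(none)] -> total=11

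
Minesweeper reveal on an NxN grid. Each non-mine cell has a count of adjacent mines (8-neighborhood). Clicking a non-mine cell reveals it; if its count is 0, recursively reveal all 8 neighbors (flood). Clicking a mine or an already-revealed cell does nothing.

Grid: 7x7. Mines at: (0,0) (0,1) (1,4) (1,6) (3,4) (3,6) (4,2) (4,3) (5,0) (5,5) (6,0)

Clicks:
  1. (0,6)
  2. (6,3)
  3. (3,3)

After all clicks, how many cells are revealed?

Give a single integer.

Click 1 (0,6) count=1: revealed 1 new [(0,6)] -> total=1
Click 2 (6,3) count=0: revealed 8 new [(5,1) (5,2) (5,3) (5,4) (6,1) (6,2) (6,3) (6,4)] -> total=9
Click 3 (3,3) count=3: revealed 1 new [(3,3)] -> total=10

Answer: 10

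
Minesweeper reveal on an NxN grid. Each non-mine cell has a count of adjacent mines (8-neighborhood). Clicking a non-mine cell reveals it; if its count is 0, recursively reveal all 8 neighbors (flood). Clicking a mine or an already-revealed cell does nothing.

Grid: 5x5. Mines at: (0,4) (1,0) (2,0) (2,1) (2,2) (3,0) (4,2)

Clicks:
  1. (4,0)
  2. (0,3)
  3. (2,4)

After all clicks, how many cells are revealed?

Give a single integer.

Click 1 (4,0) count=1: revealed 1 new [(4,0)] -> total=1
Click 2 (0,3) count=1: revealed 1 new [(0,3)] -> total=2
Click 3 (2,4) count=0: revealed 8 new [(1,3) (1,4) (2,3) (2,4) (3,3) (3,4) (4,3) (4,4)] -> total=10

Answer: 10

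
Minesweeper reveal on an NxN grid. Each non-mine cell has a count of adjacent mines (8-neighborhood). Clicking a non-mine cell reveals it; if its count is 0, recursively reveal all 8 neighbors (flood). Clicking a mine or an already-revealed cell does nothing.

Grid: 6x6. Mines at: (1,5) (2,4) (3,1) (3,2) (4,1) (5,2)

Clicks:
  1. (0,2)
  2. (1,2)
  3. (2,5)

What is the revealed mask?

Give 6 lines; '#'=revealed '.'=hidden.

Click 1 (0,2) count=0: revealed 14 new [(0,0) (0,1) (0,2) (0,3) (0,4) (1,0) (1,1) (1,2) (1,3) (1,4) (2,0) (2,1) (2,2) (2,3)] -> total=14
Click 2 (1,2) count=0: revealed 0 new [(none)] -> total=14
Click 3 (2,5) count=2: revealed 1 new [(2,5)] -> total=15

Answer: #####.
#####.
####.#
......
......
......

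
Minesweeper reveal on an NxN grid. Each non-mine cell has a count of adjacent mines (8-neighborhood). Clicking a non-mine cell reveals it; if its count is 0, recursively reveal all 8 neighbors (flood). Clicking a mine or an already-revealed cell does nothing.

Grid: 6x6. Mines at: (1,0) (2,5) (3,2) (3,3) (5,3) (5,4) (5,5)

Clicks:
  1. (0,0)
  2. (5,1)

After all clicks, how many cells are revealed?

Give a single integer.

Answer: 11

Derivation:
Click 1 (0,0) count=1: revealed 1 new [(0,0)] -> total=1
Click 2 (5,1) count=0: revealed 10 new [(2,0) (2,1) (3,0) (3,1) (4,0) (4,1) (4,2) (5,0) (5,1) (5,2)] -> total=11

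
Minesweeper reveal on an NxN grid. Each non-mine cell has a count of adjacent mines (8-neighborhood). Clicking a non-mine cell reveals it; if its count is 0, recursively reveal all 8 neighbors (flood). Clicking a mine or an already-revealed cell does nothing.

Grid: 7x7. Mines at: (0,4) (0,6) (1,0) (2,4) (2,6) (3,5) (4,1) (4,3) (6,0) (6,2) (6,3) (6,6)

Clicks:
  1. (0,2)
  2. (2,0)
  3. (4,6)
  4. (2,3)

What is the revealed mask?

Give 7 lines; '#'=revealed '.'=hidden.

Click 1 (0,2) count=0: revealed 12 new [(0,1) (0,2) (0,3) (1,1) (1,2) (1,3) (2,1) (2,2) (2,3) (3,1) (3,2) (3,3)] -> total=12
Click 2 (2,0) count=1: revealed 1 new [(2,0)] -> total=13
Click 3 (4,6) count=1: revealed 1 new [(4,6)] -> total=14
Click 4 (2,3) count=1: revealed 0 new [(none)] -> total=14

Answer: .###...
.###...
####...
.###...
......#
.......
.......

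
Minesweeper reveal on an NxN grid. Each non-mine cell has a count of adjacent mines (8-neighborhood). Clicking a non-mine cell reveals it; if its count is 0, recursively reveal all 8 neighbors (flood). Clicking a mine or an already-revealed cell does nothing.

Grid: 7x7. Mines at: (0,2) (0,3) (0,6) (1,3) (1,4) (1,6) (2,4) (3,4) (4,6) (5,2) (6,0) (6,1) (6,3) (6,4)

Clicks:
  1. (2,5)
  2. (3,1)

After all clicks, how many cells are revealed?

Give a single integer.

Click 1 (2,5) count=4: revealed 1 new [(2,5)] -> total=1
Click 2 (3,1) count=0: revealed 19 new [(0,0) (0,1) (1,0) (1,1) (1,2) (2,0) (2,1) (2,2) (2,3) (3,0) (3,1) (3,2) (3,3) (4,0) (4,1) (4,2) (4,3) (5,0) (5,1)] -> total=20

Answer: 20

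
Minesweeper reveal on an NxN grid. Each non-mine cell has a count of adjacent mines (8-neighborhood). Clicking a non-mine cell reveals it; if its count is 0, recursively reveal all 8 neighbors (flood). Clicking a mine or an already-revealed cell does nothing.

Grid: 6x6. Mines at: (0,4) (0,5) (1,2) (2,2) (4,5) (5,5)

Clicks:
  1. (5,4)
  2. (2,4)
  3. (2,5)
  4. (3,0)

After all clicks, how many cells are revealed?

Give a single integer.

Click 1 (5,4) count=2: revealed 1 new [(5,4)] -> total=1
Click 2 (2,4) count=0: revealed 9 new [(1,3) (1,4) (1,5) (2,3) (2,4) (2,5) (3,3) (3,4) (3,5)] -> total=10
Click 3 (2,5) count=0: revealed 0 new [(none)] -> total=10
Click 4 (3,0) count=0: revealed 18 new [(0,0) (0,1) (1,0) (1,1) (2,0) (2,1) (3,0) (3,1) (3,2) (4,0) (4,1) (4,2) (4,3) (4,4) (5,0) (5,1) (5,2) (5,3)] -> total=28

Answer: 28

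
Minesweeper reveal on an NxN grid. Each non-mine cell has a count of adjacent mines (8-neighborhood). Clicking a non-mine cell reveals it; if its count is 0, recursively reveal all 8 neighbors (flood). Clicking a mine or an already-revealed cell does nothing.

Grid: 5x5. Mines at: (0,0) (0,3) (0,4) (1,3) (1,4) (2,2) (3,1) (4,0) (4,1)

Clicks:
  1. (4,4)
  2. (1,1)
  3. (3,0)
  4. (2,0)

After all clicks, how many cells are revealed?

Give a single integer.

Answer: 11

Derivation:
Click 1 (4,4) count=0: revealed 8 new [(2,3) (2,4) (3,2) (3,3) (3,4) (4,2) (4,3) (4,4)] -> total=8
Click 2 (1,1) count=2: revealed 1 new [(1,1)] -> total=9
Click 3 (3,0) count=3: revealed 1 new [(3,0)] -> total=10
Click 4 (2,0) count=1: revealed 1 new [(2,0)] -> total=11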